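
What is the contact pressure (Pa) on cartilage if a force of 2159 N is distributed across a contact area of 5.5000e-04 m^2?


P = F / A
P = 2159 / 5.5000e-04
P = 3.9255e+06


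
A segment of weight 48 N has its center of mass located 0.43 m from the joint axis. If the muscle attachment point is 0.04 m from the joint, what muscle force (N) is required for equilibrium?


F_muscle = W * d_load / d_muscle
F_muscle = 48 * 0.43 / 0.04
Numerator = 20.6400
F_muscle = 516.0000


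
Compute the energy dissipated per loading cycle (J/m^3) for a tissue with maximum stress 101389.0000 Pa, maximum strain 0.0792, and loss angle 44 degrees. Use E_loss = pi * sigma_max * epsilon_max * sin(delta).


E_loss = pi * sigma_max * epsilon_max * sin(delta)
delta = 44 deg = 0.7679 rad
sin(delta) = 0.6947
E_loss = pi * 101389.0000 * 0.0792 * 0.6947
E_loss = 17524.1583


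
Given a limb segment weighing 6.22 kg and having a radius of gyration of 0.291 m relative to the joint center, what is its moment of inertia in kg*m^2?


I = m * k^2
I = 6.22 * 0.291^2
k^2 = 0.0847
I = 0.5267


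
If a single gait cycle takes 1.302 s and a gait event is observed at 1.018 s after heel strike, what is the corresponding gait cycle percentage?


pct = (event_time / cycle_time) * 100
pct = (1.018 / 1.302) * 100
ratio = 0.7819
pct = 78.1874


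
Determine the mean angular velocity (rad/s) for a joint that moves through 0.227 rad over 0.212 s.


omega = delta_theta / delta_t
omega = 0.227 / 0.212
omega = 1.0708


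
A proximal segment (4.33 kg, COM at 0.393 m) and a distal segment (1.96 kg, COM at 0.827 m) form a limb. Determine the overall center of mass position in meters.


COM = (m1*x1 + m2*x2) / (m1 + m2)
COM = (4.33*0.393 + 1.96*0.827) / (4.33 + 1.96)
Numerator = 3.3226
Denominator = 6.2900
COM = 0.5282


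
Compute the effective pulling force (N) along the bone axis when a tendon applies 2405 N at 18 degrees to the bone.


F_eff = F_tendon * cos(theta)
theta = 18 deg = 0.3142 rad
cos(theta) = 0.9511
F_eff = 2405 * 0.9511
F_eff = 2287.2909


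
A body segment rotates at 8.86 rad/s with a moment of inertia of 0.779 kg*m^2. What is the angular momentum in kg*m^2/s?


L = I * omega
L = 0.779 * 8.86
L = 6.9019


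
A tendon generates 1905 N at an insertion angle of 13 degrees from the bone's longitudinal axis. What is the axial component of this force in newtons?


F_eff = F_tendon * cos(theta)
theta = 13 deg = 0.2269 rad
cos(theta) = 0.9744
F_eff = 1905 * 0.9744
F_eff = 1856.1750


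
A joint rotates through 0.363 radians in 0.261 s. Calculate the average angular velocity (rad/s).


omega = delta_theta / delta_t
omega = 0.363 / 0.261
omega = 1.3908


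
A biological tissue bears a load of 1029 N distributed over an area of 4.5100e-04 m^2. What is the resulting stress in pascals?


stress = F / A
stress = 1029 / 4.5100e-04
stress = 2.2816e+06


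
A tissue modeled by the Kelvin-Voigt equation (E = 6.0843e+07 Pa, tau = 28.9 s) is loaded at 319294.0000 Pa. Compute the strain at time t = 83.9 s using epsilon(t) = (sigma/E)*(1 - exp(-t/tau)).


epsilon(t) = (sigma/E) * (1 - exp(-t/tau))
sigma/E = 319294.0000 / 6.0843e+07 = 0.0052
exp(-t/tau) = exp(-83.9 / 28.9) = 0.0549
epsilon = 0.0052 * (1 - 0.0549)
epsilon = 0.0050


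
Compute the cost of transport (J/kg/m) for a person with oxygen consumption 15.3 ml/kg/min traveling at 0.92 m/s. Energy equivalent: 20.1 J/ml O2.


Power per kg = VO2 * 20.1 / 60
Power per kg = 15.3 * 20.1 / 60 = 5.1255 W/kg
Cost = power_per_kg / speed
Cost = 5.1255 / 0.92
Cost = 5.5712


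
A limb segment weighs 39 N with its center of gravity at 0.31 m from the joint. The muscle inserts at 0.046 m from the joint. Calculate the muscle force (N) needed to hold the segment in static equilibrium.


F_muscle = W * d_load / d_muscle
F_muscle = 39 * 0.31 / 0.046
Numerator = 12.0900
F_muscle = 262.8261


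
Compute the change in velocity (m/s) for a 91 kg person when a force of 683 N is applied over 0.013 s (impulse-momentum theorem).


J = F * dt = 683 * 0.013 = 8.8790 N*s
delta_v = J / m
delta_v = 8.8790 / 91
delta_v = 0.0976


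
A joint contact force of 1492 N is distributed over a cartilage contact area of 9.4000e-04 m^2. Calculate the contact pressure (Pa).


P = F / A
P = 1492 / 9.4000e-04
P = 1.5872e+06


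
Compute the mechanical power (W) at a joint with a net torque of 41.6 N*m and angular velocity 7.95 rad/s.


P = M * omega
P = 41.6 * 7.95
P = 330.7200


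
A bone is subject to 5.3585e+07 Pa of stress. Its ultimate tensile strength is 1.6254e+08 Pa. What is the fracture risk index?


FRI = applied / ultimate
FRI = 5.3585e+07 / 1.6254e+08
FRI = 0.3297


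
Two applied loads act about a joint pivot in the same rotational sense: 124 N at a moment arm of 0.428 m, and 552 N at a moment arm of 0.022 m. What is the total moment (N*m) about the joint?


M = F1 * d1 + F2 * d2
M = 124 * 0.428 + 552 * 0.022
M = 53.0720 + 12.1440
M = 65.2160


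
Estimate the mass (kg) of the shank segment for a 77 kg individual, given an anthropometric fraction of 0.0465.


m_segment = body_mass * fraction
m_segment = 77 * 0.0465
m_segment = 3.5805


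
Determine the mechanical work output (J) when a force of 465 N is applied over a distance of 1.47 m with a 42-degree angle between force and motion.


W = F * d * cos(theta)
theta = 42 deg = 0.7330 rad
cos(theta) = 0.7431
W = 465 * 1.47 * 0.7431
W = 507.9766


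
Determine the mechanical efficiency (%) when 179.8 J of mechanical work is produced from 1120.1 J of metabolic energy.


eta = (W_mech / E_meta) * 100
eta = (179.8 / 1120.1) * 100
ratio = 0.1605
eta = 16.0521


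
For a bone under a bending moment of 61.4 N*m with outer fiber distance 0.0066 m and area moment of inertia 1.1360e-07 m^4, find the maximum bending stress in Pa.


sigma = M * c / I
sigma = 61.4 * 0.0066 / 1.1360e-07
M * c = 0.4052
sigma = 3.5673e+06


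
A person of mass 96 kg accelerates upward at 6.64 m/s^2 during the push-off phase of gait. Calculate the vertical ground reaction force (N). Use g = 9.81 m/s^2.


GRF = m * (g + a)
GRF = 96 * (9.81 + 6.64)
GRF = 96 * 16.4500
GRF = 1579.2000


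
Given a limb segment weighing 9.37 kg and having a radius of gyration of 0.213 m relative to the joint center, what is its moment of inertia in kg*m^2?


I = m * k^2
I = 9.37 * 0.213^2
k^2 = 0.0454
I = 0.4251


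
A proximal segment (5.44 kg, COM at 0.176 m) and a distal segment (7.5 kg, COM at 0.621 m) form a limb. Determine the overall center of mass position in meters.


COM = (m1*x1 + m2*x2) / (m1 + m2)
COM = (5.44*0.176 + 7.5*0.621) / (5.44 + 7.5)
Numerator = 5.6149
Denominator = 12.9400
COM = 0.4339


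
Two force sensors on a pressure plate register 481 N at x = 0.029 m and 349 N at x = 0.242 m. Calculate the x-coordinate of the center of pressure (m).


COP_x = (F1*x1 + F2*x2) / (F1 + F2)
COP_x = (481*0.029 + 349*0.242) / (481 + 349)
Numerator = 98.4070
Denominator = 830
COP_x = 0.1186


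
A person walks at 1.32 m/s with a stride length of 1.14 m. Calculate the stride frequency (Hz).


f = v / stride_length
f = 1.32 / 1.14
f = 1.1579


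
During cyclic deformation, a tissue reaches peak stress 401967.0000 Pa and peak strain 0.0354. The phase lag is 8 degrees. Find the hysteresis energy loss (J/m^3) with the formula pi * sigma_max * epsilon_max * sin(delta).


E_loss = pi * sigma_max * epsilon_max * sin(delta)
delta = 8 deg = 0.1396 rad
sin(delta) = 0.1392
E_loss = pi * 401967.0000 * 0.0354 * 0.1392
E_loss = 6221.5535


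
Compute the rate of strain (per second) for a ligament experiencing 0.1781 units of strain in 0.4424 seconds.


strain_rate = delta_strain / delta_t
strain_rate = 0.1781 / 0.4424
strain_rate = 0.4026


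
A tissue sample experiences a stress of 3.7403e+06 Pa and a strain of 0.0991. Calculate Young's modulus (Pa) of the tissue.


E = stress / strain
E = 3.7403e+06 / 0.0991
E = 3.7743e+07


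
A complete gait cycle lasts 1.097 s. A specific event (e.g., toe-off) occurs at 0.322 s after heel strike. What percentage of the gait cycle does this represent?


pct = (event_time / cycle_time) * 100
pct = (0.322 / 1.097) * 100
ratio = 0.2935
pct = 29.3528


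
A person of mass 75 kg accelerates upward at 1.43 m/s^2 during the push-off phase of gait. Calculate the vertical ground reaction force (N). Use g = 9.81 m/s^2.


GRF = m * (g + a)
GRF = 75 * (9.81 + 1.43)
GRF = 75 * 11.2400
GRF = 843.0000


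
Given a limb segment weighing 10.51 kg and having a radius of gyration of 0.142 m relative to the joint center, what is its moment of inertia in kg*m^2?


I = m * k^2
I = 10.51 * 0.142^2
k^2 = 0.0202
I = 0.2119


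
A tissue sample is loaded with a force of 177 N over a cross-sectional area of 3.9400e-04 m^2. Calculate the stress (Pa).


stress = F / A
stress = 177 / 3.9400e-04
stress = 449238.5787


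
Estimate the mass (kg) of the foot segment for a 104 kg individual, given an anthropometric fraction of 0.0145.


m_segment = body_mass * fraction
m_segment = 104 * 0.0145
m_segment = 1.5080


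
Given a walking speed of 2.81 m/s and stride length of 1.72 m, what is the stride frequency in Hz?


f = v / stride_length
f = 2.81 / 1.72
f = 1.6337


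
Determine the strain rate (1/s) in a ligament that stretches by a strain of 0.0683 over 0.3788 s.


strain_rate = delta_strain / delta_t
strain_rate = 0.0683 / 0.3788
strain_rate = 0.1803


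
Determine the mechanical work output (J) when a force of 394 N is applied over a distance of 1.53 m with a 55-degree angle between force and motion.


W = F * d * cos(theta)
theta = 55 deg = 0.9599 rad
cos(theta) = 0.5736
W = 394 * 1.53 * 0.5736
W = 345.7633


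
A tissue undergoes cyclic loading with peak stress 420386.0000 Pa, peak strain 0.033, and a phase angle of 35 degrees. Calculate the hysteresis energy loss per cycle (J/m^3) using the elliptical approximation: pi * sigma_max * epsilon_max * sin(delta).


E_loss = pi * sigma_max * epsilon_max * sin(delta)
delta = 35 deg = 0.6109 rad
sin(delta) = 0.5736
E_loss = pi * 420386.0000 * 0.033 * 0.5736
E_loss = 24997.8903


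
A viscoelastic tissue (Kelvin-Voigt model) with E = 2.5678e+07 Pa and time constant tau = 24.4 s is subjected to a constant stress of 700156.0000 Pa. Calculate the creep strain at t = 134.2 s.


epsilon(t) = (sigma/E) * (1 - exp(-t/tau))
sigma/E = 700156.0000 / 2.5678e+07 = 0.0273
exp(-t/tau) = exp(-134.2 / 24.4) = 0.0041
epsilon = 0.0273 * (1 - 0.0041)
epsilon = 0.0272


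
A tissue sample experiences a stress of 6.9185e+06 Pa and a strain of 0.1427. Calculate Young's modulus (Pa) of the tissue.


E = stress / strain
E = 6.9185e+06 / 0.1427
E = 4.8483e+07


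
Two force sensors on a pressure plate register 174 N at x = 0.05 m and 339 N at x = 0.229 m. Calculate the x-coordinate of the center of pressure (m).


COP_x = (F1*x1 + F2*x2) / (F1 + F2)
COP_x = (174*0.05 + 339*0.229) / (174 + 339)
Numerator = 86.3310
Denominator = 513
COP_x = 0.1683


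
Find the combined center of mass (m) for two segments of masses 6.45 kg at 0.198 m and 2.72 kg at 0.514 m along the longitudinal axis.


COM = (m1*x1 + m2*x2) / (m1 + m2)
COM = (6.45*0.198 + 2.72*0.514) / (6.45 + 2.72)
Numerator = 2.6752
Denominator = 9.1700
COM = 0.2917


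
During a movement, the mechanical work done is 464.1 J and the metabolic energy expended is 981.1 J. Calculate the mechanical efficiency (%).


eta = (W_mech / E_meta) * 100
eta = (464.1 / 981.1) * 100
ratio = 0.4730
eta = 47.3040


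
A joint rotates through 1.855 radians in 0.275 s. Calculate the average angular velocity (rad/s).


omega = delta_theta / delta_t
omega = 1.855 / 0.275
omega = 6.7455


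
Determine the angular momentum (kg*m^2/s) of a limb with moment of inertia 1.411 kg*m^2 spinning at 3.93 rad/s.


L = I * omega
L = 1.411 * 3.93
L = 5.5452


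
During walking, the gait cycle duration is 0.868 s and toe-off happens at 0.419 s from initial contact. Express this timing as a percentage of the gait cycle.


pct = (event_time / cycle_time) * 100
pct = (0.419 / 0.868) * 100
ratio = 0.4827
pct = 48.2719


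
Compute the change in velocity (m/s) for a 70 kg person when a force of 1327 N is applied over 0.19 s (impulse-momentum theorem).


J = F * dt = 1327 * 0.19 = 252.1300 N*s
delta_v = J / m
delta_v = 252.1300 / 70
delta_v = 3.6019


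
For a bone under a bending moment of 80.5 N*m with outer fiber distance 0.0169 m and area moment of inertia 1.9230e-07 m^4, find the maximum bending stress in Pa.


sigma = M * c / I
sigma = 80.5 * 0.0169 / 1.9230e-07
M * c = 1.3604
sigma = 7.0746e+06


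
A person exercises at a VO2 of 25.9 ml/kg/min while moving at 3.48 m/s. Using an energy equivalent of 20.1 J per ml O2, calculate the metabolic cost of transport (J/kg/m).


Power per kg = VO2 * 20.1 / 60
Power per kg = 25.9 * 20.1 / 60 = 8.6765 W/kg
Cost = power_per_kg / speed
Cost = 8.6765 / 3.48
Cost = 2.4932


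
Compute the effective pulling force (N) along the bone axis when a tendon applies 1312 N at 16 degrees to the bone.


F_eff = F_tendon * cos(theta)
theta = 16 deg = 0.2793 rad
cos(theta) = 0.9613
F_eff = 1312 * 0.9613
F_eff = 1261.1753


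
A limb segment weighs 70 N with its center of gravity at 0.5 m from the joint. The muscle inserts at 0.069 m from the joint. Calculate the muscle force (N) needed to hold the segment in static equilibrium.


F_muscle = W * d_load / d_muscle
F_muscle = 70 * 0.5 / 0.069
Numerator = 35.0000
F_muscle = 507.2464


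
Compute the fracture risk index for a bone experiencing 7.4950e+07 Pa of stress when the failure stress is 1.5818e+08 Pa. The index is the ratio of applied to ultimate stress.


FRI = applied / ultimate
FRI = 7.4950e+07 / 1.5818e+08
FRI = 0.4738


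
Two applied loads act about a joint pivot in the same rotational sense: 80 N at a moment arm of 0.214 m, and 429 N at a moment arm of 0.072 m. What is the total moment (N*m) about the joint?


M = F1 * d1 + F2 * d2
M = 80 * 0.214 + 429 * 0.072
M = 17.1200 + 30.8880
M = 48.0080


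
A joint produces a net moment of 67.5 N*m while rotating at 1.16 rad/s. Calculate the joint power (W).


P = M * omega
P = 67.5 * 1.16
P = 78.3000


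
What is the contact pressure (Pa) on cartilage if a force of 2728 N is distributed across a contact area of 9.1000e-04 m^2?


P = F / A
P = 2728 / 9.1000e-04
P = 2.9978e+06


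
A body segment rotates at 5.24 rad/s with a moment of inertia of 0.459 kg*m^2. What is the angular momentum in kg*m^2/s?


L = I * omega
L = 0.459 * 5.24
L = 2.4052


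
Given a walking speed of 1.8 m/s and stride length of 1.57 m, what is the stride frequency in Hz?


f = v / stride_length
f = 1.8 / 1.57
f = 1.1465


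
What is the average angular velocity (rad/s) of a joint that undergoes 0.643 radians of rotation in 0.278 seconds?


omega = delta_theta / delta_t
omega = 0.643 / 0.278
omega = 2.3129


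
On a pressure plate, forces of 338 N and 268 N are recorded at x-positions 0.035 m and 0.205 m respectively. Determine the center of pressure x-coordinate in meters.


COP_x = (F1*x1 + F2*x2) / (F1 + F2)
COP_x = (338*0.035 + 268*0.205) / (338 + 268)
Numerator = 66.7700
Denominator = 606
COP_x = 0.1102


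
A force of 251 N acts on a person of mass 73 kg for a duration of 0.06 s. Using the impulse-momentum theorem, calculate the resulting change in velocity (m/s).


J = F * dt = 251 * 0.06 = 15.0600 N*s
delta_v = J / m
delta_v = 15.0600 / 73
delta_v = 0.2063


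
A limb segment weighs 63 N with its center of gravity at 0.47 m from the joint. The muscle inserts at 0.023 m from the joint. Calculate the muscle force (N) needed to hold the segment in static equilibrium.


F_muscle = W * d_load / d_muscle
F_muscle = 63 * 0.47 / 0.023
Numerator = 29.6100
F_muscle = 1287.3913


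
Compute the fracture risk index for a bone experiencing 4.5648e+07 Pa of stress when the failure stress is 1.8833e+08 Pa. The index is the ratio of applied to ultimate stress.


FRI = applied / ultimate
FRI = 4.5648e+07 / 1.8833e+08
FRI = 0.2424


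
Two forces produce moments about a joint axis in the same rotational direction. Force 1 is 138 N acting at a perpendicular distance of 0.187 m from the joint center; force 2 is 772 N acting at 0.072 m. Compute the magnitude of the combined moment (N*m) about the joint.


M = F1 * d1 + F2 * d2
M = 138 * 0.187 + 772 * 0.072
M = 25.8060 + 55.5840
M = 81.3900


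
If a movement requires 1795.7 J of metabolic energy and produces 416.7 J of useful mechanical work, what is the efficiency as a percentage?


eta = (W_mech / E_meta) * 100
eta = (416.7 / 1795.7) * 100
ratio = 0.2321
eta = 23.2054


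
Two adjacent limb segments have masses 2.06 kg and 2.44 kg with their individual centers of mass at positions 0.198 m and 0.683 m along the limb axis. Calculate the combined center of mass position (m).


COM = (m1*x1 + m2*x2) / (m1 + m2)
COM = (2.06*0.198 + 2.44*0.683) / (2.06 + 2.44)
Numerator = 2.0744
Denominator = 4.5000
COM = 0.4610


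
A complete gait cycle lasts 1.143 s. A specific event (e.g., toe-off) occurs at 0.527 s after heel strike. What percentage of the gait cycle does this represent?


pct = (event_time / cycle_time) * 100
pct = (0.527 / 1.143) * 100
ratio = 0.4611
pct = 46.1067


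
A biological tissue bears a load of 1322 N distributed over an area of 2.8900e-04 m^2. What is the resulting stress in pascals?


stress = F / A
stress = 1322 / 2.8900e-04
stress = 4.5744e+06


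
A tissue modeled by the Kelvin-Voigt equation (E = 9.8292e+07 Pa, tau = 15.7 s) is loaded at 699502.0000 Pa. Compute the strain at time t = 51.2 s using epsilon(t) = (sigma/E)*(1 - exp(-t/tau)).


epsilon(t) = (sigma/E) * (1 - exp(-t/tau))
sigma/E = 699502.0000 / 9.8292e+07 = 0.0071
exp(-t/tau) = exp(-51.2 / 15.7) = 0.0383
epsilon = 0.0071 * (1 - 0.0383)
epsilon = 0.0068


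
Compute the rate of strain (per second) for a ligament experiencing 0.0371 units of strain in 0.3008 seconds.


strain_rate = delta_strain / delta_t
strain_rate = 0.0371 / 0.3008
strain_rate = 0.1233


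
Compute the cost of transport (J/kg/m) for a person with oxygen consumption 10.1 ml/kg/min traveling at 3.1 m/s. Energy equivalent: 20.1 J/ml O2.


Power per kg = VO2 * 20.1 / 60
Power per kg = 10.1 * 20.1 / 60 = 3.3835 W/kg
Cost = power_per_kg / speed
Cost = 3.3835 / 3.1
Cost = 1.0915


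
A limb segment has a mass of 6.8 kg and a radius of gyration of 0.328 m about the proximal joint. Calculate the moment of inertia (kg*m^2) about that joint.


I = m * k^2
I = 6.8 * 0.328^2
k^2 = 0.1076
I = 0.7316


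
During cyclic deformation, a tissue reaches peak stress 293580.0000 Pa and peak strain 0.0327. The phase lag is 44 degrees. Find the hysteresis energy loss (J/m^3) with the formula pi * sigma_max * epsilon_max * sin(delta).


E_loss = pi * sigma_max * epsilon_max * sin(delta)
delta = 44 deg = 0.7679 rad
sin(delta) = 0.6947
E_loss = pi * 293580.0000 * 0.0327 * 0.6947
E_loss = 20950.5469


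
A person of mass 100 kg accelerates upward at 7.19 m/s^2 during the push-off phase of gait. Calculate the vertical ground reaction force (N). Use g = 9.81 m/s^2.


GRF = m * (g + a)
GRF = 100 * (9.81 + 7.19)
GRF = 100 * 17.0000
GRF = 1700.0000


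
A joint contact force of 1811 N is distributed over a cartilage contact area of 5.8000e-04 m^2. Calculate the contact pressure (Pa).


P = F / A
P = 1811 / 5.8000e-04
P = 3.1224e+06


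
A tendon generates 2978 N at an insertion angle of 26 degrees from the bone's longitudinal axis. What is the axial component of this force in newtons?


F_eff = F_tendon * cos(theta)
theta = 26 deg = 0.4538 rad
cos(theta) = 0.8988
F_eff = 2978 * 0.8988
F_eff = 2676.6087


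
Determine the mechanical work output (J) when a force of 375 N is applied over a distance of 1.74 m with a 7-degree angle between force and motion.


W = F * d * cos(theta)
theta = 7 deg = 0.1222 rad
cos(theta) = 0.9925
W = 375 * 1.74 * 0.9925
W = 647.6364


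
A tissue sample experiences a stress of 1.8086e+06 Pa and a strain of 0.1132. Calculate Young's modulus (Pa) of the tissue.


E = stress / strain
E = 1.8086e+06 / 0.1132
E = 1.5977e+07


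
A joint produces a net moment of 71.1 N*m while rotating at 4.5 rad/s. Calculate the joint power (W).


P = M * omega
P = 71.1 * 4.5
P = 319.9500


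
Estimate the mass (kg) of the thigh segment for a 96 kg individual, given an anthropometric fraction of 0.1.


m_segment = body_mass * fraction
m_segment = 96 * 0.1
m_segment = 9.6000


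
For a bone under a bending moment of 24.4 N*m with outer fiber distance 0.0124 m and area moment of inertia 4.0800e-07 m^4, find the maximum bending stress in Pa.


sigma = M * c / I
sigma = 24.4 * 0.0124 / 4.0800e-07
M * c = 0.3026
sigma = 741568.6275


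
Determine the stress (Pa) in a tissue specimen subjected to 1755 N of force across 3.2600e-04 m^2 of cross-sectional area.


stress = F / A
stress = 1755 / 3.2600e-04
stress = 5.3834e+06


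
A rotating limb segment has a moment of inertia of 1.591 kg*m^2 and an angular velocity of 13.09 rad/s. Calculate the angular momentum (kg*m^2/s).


L = I * omega
L = 1.591 * 13.09
L = 20.8262


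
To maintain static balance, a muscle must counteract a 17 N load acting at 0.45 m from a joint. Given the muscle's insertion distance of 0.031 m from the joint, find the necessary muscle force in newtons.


F_muscle = W * d_load / d_muscle
F_muscle = 17 * 0.45 / 0.031
Numerator = 7.6500
F_muscle = 246.7742


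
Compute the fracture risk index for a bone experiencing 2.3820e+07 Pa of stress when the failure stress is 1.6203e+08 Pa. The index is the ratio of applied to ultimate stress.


FRI = applied / ultimate
FRI = 2.3820e+07 / 1.6203e+08
FRI = 0.1470


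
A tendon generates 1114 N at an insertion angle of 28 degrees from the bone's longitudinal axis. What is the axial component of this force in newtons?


F_eff = F_tendon * cos(theta)
theta = 28 deg = 0.4887 rad
cos(theta) = 0.8829
F_eff = 1114 * 0.8829
F_eff = 983.6036


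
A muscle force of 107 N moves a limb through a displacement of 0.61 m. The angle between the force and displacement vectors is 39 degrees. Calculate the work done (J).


W = F * d * cos(theta)
theta = 39 deg = 0.6807 rad
cos(theta) = 0.7771
W = 107 * 0.61 * 0.7771
W = 50.7243


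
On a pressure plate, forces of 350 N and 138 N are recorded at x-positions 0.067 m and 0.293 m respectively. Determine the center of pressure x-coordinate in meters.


COP_x = (F1*x1 + F2*x2) / (F1 + F2)
COP_x = (350*0.067 + 138*0.293) / (350 + 138)
Numerator = 63.8840
Denominator = 488
COP_x = 0.1309


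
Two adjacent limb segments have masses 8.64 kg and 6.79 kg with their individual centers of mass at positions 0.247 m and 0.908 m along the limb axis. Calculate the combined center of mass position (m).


COM = (m1*x1 + m2*x2) / (m1 + m2)
COM = (8.64*0.247 + 6.79*0.908) / (8.64 + 6.79)
Numerator = 8.2994
Denominator = 15.4300
COM = 0.5379


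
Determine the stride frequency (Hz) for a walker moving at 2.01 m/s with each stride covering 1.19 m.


f = v / stride_length
f = 2.01 / 1.19
f = 1.6891


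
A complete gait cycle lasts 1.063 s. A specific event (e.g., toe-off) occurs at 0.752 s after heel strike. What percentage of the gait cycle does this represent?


pct = (event_time / cycle_time) * 100
pct = (0.752 / 1.063) * 100
ratio = 0.7074
pct = 70.7432


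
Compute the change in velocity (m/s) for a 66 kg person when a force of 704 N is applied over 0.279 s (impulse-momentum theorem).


J = F * dt = 704 * 0.279 = 196.4160 N*s
delta_v = J / m
delta_v = 196.4160 / 66
delta_v = 2.9760


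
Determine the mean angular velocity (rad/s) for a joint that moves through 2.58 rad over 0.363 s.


omega = delta_theta / delta_t
omega = 2.58 / 0.363
omega = 7.1074


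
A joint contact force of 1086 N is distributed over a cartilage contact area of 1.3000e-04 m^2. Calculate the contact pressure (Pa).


P = F / A
P = 1086 / 1.3000e-04
P = 8.3538e+06


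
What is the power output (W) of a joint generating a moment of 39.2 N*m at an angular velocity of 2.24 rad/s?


P = M * omega
P = 39.2 * 2.24
P = 87.8080


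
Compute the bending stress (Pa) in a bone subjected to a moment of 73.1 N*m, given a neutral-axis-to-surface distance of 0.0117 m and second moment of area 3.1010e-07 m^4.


sigma = M * c / I
sigma = 73.1 * 0.0117 / 3.1010e-07
M * c = 0.8553
sigma = 2.7580e+06


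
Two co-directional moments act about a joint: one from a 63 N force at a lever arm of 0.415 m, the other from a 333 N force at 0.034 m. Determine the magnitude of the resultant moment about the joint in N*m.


M = F1 * d1 + F2 * d2
M = 63 * 0.415 + 333 * 0.034
M = 26.1450 + 11.3220
M = 37.4670


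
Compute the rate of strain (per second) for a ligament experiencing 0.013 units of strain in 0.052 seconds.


strain_rate = delta_strain / delta_t
strain_rate = 0.013 / 0.052
strain_rate = 0.2500


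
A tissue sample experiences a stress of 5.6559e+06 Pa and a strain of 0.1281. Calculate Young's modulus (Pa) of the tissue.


E = stress / strain
E = 5.6559e+06 / 0.1281
E = 4.4152e+07


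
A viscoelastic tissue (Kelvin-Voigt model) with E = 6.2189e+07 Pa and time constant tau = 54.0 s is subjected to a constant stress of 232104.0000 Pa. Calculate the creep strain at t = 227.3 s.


epsilon(t) = (sigma/E) * (1 - exp(-t/tau))
sigma/E = 232104.0000 / 6.2189e+07 = 0.0037
exp(-t/tau) = exp(-227.3 / 54.0) = 0.0149
epsilon = 0.0037 * (1 - 0.0149)
epsilon = 0.0037


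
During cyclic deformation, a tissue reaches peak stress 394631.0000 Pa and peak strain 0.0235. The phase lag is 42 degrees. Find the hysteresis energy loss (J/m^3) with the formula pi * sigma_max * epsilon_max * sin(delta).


E_loss = pi * sigma_max * epsilon_max * sin(delta)
delta = 42 deg = 0.7330 rad
sin(delta) = 0.6691
E_loss = pi * 394631.0000 * 0.0235 * 0.6691
E_loss = 19494.8469


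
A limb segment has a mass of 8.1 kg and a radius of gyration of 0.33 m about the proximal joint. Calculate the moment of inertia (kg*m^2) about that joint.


I = m * k^2
I = 8.1 * 0.33^2
k^2 = 0.1089
I = 0.8821


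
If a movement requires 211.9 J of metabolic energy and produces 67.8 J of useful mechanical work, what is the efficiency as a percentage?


eta = (W_mech / E_meta) * 100
eta = (67.8 / 211.9) * 100
ratio = 0.3200
eta = 31.9962


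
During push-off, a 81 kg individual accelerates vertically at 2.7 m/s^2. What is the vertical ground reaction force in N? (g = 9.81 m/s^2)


GRF = m * (g + a)
GRF = 81 * (9.81 + 2.7)
GRF = 81 * 12.5100
GRF = 1013.3100


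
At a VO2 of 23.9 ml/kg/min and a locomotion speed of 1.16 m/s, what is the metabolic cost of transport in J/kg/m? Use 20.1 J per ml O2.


Power per kg = VO2 * 20.1 / 60
Power per kg = 23.9 * 20.1 / 60 = 8.0065 W/kg
Cost = power_per_kg / speed
Cost = 8.0065 / 1.16
Cost = 6.9022


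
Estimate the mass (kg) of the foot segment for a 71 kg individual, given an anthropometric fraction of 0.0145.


m_segment = body_mass * fraction
m_segment = 71 * 0.0145
m_segment = 1.0295


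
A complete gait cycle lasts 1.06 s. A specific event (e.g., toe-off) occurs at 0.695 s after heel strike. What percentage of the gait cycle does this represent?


pct = (event_time / cycle_time) * 100
pct = (0.695 / 1.06) * 100
ratio = 0.6557
pct = 65.5660


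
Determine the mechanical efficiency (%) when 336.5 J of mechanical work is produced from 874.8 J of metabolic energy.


eta = (W_mech / E_meta) * 100
eta = (336.5 / 874.8) * 100
ratio = 0.3847
eta = 38.4659


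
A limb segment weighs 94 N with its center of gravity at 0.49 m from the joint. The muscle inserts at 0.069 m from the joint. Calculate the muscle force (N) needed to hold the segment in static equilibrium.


F_muscle = W * d_load / d_muscle
F_muscle = 94 * 0.49 / 0.069
Numerator = 46.0600
F_muscle = 667.5362


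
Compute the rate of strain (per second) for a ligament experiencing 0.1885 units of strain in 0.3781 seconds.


strain_rate = delta_strain / delta_t
strain_rate = 0.1885 / 0.3781
strain_rate = 0.4985


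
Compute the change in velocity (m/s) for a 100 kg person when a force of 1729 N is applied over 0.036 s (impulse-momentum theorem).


J = F * dt = 1729 * 0.036 = 62.2440 N*s
delta_v = J / m
delta_v = 62.2440 / 100
delta_v = 0.6224


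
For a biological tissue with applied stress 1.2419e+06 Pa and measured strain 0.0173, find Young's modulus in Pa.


E = stress / strain
E = 1.2419e+06 / 0.0173
E = 7.1786e+07


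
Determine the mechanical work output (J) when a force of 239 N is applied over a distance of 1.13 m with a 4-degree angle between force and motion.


W = F * d * cos(theta)
theta = 4 deg = 0.0698 rad
cos(theta) = 0.9976
W = 239 * 1.13 * 0.9976
W = 269.4121


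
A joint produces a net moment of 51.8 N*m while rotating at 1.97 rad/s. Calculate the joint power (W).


P = M * omega
P = 51.8 * 1.97
P = 102.0460


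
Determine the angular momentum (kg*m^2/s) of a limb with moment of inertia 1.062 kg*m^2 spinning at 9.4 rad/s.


L = I * omega
L = 1.062 * 9.4
L = 9.9828


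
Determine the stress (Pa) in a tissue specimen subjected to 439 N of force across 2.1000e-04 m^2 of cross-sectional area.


stress = F / A
stress = 439 / 2.1000e-04
stress = 2.0905e+06


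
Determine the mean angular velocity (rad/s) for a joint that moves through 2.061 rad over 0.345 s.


omega = delta_theta / delta_t
omega = 2.061 / 0.345
omega = 5.9739


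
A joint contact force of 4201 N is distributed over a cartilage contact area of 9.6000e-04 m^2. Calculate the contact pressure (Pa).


P = F / A
P = 4201 / 9.6000e-04
P = 4.3760e+06


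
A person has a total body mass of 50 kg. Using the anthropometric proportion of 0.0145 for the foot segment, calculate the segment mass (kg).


m_segment = body_mass * fraction
m_segment = 50 * 0.0145
m_segment = 0.7250


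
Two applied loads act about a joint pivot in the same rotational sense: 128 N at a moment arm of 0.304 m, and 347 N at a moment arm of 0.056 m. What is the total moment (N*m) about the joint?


M = F1 * d1 + F2 * d2
M = 128 * 0.304 + 347 * 0.056
M = 38.9120 + 19.4320
M = 58.3440


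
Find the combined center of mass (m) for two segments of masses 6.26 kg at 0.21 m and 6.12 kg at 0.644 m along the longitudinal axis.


COM = (m1*x1 + m2*x2) / (m1 + m2)
COM = (6.26*0.21 + 6.12*0.644) / (6.26 + 6.12)
Numerator = 5.2559
Denominator = 12.3800
COM = 0.4245


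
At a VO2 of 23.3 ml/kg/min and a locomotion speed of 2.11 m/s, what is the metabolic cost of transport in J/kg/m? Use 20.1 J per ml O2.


Power per kg = VO2 * 20.1 / 60
Power per kg = 23.3 * 20.1 / 60 = 7.8055 W/kg
Cost = power_per_kg / speed
Cost = 7.8055 / 2.11
Cost = 3.6993


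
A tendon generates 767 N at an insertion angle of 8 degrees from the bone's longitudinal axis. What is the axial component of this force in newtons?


F_eff = F_tendon * cos(theta)
theta = 8 deg = 0.1396 rad
cos(theta) = 0.9903
F_eff = 767 * 0.9903
F_eff = 759.5356


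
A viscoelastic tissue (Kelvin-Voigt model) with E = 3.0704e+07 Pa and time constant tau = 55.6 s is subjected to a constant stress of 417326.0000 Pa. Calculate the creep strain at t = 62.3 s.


epsilon(t) = (sigma/E) * (1 - exp(-t/tau))
sigma/E = 417326.0000 / 3.0704e+07 = 0.0136
exp(-t/tau) = exp(-62.3 / 55.6) = 0.3261
epsilon = 0.0136 * (1 - 0.3261)
epsilon = 0.0092


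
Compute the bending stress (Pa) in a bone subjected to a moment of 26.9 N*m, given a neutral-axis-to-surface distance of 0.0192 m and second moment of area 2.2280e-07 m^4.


sigma = M * c / I
sigma = 26.9 * 0.0192 / 2.2280e-07
M * c = 0.5165
sigma = 2.3181e+06


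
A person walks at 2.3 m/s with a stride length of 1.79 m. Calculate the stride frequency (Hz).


f = v / stride_length
f = 2.3 / 1.79
f = 1.2849


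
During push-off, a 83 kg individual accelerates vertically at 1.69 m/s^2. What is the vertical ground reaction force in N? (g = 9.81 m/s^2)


GRF = m * (g + a)
GRF = 83 * (9.81 + 1.69)
GRF = 83 * 11.5000
GRF = 954.5000


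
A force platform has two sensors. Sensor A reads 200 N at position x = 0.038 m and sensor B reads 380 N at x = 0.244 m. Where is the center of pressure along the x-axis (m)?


COP_x = (F1*x1 + F2*x2) / (F1 + F2)
COP_x = (200*0.038 + 380*0.244) / (200 + 380)
Numerator = 100.3200
Denominator = 580
COP_x = 0.1730


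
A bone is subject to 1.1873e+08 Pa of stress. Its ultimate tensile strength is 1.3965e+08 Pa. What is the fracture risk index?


FRI = applied / ultimate
FRI = 1.1873e+08 / 1.3965e+08
FRI = 0.8502


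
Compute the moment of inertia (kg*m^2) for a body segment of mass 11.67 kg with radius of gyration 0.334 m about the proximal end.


I = m * k^2
I = 11.67 * 0.334^2
k^2 = 0.1116
I = 1.3019


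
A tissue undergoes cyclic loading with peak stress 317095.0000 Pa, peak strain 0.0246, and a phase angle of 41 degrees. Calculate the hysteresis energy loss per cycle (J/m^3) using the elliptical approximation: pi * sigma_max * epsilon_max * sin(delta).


E_loss = pi * sigma_max * epsilon_max * sin(delta)
delta = 41 deg = 0.7156 rad
sin(delta) = 0.6561
E_loss = pi * 317095.0000 * 0.0246 * 0.6561
E_loss = 16077.4546


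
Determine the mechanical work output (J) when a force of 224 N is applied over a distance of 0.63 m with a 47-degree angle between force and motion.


W = F * d * cos(theta)
theta = 47 deg = 0.8203 rad
cos(theta) = 0.6820
W = 224 * 0.63 * 0.6820
W = 96.2436


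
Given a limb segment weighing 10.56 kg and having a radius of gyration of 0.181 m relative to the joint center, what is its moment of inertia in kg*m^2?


I = m * k^2
I = 10.56 * 0.181^2
k^2 = 0.0328
I = 0.3460


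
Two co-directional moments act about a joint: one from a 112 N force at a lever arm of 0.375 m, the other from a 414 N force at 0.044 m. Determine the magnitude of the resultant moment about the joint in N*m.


M = F1 * d1 + F2 * d2
M = 112 * 0.375 + 414 * 0.044
M = 42.0000 + 18.2160
M = 60.2160


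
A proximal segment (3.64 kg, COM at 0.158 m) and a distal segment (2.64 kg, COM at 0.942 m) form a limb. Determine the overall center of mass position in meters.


COM = (m1*x1 + m2*x2) / (m1 + m2)
COM = (3.64*0.158 + 2.64*0.942) / (3.64 + 2.64)
Numerator = 3.0620
Denominator = 6.2800
COM = 0.4876


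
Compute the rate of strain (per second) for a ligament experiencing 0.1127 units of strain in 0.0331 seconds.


strain_rate = delta_strain / delta_t
strain_rate = 0.1127 / 0.0331
strain_rate = 3.4048


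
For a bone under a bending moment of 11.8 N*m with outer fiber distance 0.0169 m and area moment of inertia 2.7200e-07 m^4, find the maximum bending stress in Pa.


sigma = M * c / I
sigma = 11.8 * 0.0169 / 2.7200e-07
M * c = 0.1994
sigma = 733161.7647


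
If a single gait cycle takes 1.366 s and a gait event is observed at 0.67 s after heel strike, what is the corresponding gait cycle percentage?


pct = (event_time / cycle_time) * 100
pct = (0.67 / 1.366) * 100
ratio = 0.4905
pct = 49.0483


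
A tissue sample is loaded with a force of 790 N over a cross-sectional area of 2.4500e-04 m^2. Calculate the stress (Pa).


stress = F / A
stress = 790 / 2.4500e-04
stress = 3.2245e+06


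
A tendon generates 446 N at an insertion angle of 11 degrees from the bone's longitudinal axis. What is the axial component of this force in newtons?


F_eff = F_tendon * cos(theta)
theta = 11 deg = 0.1920 rad
cos(theta) = 0.9816
F_eff = 446 * 0.9816
F_eff = 437.8057


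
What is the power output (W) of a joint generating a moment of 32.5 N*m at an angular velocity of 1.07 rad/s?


P = M * omega
P = 32.5 * 1.07
P = 34.7750


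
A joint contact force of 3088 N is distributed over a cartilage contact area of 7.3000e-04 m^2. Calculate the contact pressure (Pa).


P = F / A
P = 3088 / 7.3000e-04
P = 4.2301e+06


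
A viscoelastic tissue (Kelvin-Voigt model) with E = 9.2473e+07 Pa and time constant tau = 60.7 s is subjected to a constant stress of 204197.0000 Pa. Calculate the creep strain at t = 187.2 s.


epsilon(t) = (sigma/E) * (1 - exp(-t/tau))
sigma/E = 204197.0000 / 9.2473e+07 = 0.0022
exp(-t/tau) = exp(-187.2 / 60.7) = 0.0458
epsilon = 0.0022 * (1 - 0.0458)
epsilon = 0.0021


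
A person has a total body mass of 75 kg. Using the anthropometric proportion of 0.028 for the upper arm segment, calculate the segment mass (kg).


m_segment = body_mass * fraction
m_segment = 75 * 0.028
m_segment = 2.1000


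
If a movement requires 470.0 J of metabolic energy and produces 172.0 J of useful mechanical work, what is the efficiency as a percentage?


eta = (W_mech / E_meta) * 100
eta = (172.0 / 470.0) * 100
ratio = 0.3660
eta = 36.5957


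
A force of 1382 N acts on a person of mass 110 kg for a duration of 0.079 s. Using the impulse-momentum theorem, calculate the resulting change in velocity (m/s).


J = F * dt = 1382 * 0.079 = 109.1780 N*s
delta_v = J / m
delta_v = 109.1780 / 110
delta_v = 0.9925


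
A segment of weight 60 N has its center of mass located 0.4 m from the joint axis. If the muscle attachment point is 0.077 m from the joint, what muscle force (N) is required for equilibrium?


F_muscle = W * d_load / d_muscle
F_muscle = 60 * 0.4 / 0.077
Numerator = 24.0000
F_muscle = 311.6883


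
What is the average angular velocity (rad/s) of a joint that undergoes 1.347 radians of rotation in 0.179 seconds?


omega = delta_theta / delta_t
omega = 1.347 / 0.179
omega = 7.5251


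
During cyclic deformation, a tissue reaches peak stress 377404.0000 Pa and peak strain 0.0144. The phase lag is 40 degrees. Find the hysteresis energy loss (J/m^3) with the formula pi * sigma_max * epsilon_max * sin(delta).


E_loss = pi * sigma_max * epsilon_max * sin(delta)
delta = 40 deg = 0.6981 rad
sin(delta) = 0.6428
E_loss = pi * 377404.0000 * 0.0144 * 0.6428
E_loss = 10974.5409


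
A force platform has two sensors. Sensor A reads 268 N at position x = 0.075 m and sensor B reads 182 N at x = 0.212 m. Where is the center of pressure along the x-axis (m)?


COP_x = (F1*x1 + F2*x2) / (F1 + F2)
COP_x = (268*0.075 + 182*0.212) / (268 + 182)
Numerator = 58.6840
Denominator = 450
COP_x = 0.1304


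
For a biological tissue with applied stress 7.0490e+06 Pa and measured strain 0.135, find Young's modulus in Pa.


E = stress / strain
E = 7.0490e+06 / 0.135
E = 5.2215e+07


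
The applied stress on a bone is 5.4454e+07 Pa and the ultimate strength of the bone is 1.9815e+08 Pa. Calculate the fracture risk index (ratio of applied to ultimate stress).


FRI = applied / ultimate
FRI = 5.4454e+07 / 1.9815e+08
FRI = 0.2748


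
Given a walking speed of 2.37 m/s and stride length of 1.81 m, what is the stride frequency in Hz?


f = v / stride_length
f = 2.37 / 1.81
f = 1.3094


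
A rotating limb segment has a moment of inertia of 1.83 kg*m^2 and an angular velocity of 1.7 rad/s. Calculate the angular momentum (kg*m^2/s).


L = I * omega
L = 1.83 * 1.7
L = 3.1110


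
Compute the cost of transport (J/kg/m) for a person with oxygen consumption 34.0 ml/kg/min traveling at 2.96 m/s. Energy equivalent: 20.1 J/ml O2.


Power per kg = VO2 * 20.1 / 60
Power per kg = 34.0 * 20.1 / 60 = 11.3900 W/kg
Cost = power_per_kg / speed
Cost = 11.3900 / 2.96
Cost = 3.8480


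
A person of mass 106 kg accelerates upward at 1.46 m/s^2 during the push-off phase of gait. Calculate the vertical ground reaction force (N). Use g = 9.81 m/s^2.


GRF = m * (g + a)
GRF = 106 * (9.81 + 1.46)
GRF = 106 * 11.2700
GRF = 1194.6200
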